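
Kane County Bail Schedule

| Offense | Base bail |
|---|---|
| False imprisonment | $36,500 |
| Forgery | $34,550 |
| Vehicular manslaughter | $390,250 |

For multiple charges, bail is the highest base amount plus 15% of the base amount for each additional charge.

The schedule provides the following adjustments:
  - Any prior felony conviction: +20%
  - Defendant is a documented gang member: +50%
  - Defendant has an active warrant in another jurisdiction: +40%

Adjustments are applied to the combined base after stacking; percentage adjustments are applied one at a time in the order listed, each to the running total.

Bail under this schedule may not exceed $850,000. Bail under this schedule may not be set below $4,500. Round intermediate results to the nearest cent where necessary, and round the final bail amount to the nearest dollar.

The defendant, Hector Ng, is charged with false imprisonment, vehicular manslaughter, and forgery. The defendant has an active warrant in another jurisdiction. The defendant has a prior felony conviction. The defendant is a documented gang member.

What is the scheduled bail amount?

Base amounts from the schedule: false imprisonment $36,500; vehicular manslaughter $390,250; forgery $34,550.
Stacking rule: highest base plus 15% of each additional charge. Highest is vehicular manslaughter at $390,250. Additional: $36,500 × 15% = $5,475; $34,550 × 15% = $5,182.50. Combined base = $390,250 + $10,657.50 = $400,907.50.
Any prior felony conviction (+20%): $400,907.50 × 1.2 = $481,089.
Defendant is a documented gang member (+50%): $481,089 × 1.5 = $721,633.50.
Defendant has an active warrant in another jurisdiction (+40%): $721,633.50 × 1.4 = $1,010,286.90.
Result $1,010,286.90 exceeds the maximum of $850,000; bail is capped at $850,000.
$850,000 is at or above the $4,500 minimum.

$850,000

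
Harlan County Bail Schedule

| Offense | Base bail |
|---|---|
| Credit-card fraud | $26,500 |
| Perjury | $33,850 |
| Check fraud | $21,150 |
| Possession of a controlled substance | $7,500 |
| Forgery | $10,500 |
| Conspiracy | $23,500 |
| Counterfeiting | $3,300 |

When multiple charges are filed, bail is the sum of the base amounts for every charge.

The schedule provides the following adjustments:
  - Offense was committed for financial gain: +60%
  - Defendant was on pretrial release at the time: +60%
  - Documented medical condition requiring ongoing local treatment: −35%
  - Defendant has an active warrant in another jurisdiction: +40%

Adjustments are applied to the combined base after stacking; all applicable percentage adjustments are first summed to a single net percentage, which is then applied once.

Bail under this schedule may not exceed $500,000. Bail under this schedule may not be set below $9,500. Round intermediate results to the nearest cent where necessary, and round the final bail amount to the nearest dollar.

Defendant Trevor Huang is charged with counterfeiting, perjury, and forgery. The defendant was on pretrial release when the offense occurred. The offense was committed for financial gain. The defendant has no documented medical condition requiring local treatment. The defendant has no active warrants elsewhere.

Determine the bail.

$104,830

Base amounts from the schedule: counterfeiting $3,300; perjury $33,850; forgery $10,500.
Stacking rule: sum of all bases. $3,300 + $33,850 + $10,500 = $47,650.
Net percentage adjustment: +60% +60% = +120%. $47,650 × 2.2 = $104,830.
$104,830 is within the $500,000 maximum.
$104,830 is at or above the $9,500 minimum.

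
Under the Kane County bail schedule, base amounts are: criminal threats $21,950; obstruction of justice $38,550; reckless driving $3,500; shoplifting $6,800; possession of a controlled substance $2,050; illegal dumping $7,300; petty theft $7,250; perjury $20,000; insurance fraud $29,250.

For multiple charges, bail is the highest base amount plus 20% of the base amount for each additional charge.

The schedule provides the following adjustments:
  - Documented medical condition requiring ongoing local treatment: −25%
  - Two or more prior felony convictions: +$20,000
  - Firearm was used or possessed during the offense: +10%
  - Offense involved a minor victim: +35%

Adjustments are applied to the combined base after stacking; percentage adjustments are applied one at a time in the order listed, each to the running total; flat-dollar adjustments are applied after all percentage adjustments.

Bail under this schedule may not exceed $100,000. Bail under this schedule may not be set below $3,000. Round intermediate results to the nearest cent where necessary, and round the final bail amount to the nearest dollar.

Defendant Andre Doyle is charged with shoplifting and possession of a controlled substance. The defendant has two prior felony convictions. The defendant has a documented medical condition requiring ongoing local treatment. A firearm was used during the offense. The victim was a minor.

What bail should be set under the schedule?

Base amounts from the schedule: shoplifting $6,800; possession of a controlled substance $2,050.
Stacking rule: highest base plus 20% of each additional charge. Highest is shoplifting at $6,800. Additional: $2,050 × 20% = $410. Combined base = $6,800 + $410 = $7,210.
Documented medical condition requiring ongoing local treatment (−25%): $7,210 × 0.75 = $5,407.50.
Firearm was used or possessed during the offense (+10%): $5,407.50 × 1.1 = $5,948.25.
Offense involved a minor victim (+35%): $5,948.25 × 1.35 = $8,030.14.
Two or more prior felony convictions (+$20,000 flat): $8,030.14 + $20,000 = $28,030.14.
$28,030.14 is within the $100,000 maximum.
$28,030.14 is at or above the $3,000 minimum.
Rounded to the nearest dollar: $28,030.

$28,030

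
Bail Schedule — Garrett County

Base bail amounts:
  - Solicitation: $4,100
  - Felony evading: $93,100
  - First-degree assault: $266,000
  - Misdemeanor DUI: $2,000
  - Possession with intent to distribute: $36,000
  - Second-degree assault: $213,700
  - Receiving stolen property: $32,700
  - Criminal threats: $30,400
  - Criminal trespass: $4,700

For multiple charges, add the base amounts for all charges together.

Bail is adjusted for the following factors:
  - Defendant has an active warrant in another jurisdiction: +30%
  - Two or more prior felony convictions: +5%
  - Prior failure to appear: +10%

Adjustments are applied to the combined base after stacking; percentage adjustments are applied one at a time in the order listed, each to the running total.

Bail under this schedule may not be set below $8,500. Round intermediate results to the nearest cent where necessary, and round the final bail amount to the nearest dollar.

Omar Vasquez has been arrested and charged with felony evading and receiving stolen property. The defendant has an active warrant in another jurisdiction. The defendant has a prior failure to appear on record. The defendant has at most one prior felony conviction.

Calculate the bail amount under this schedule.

$179,894

Base amounts from the schedule: felony evading $93,100; receiving stolen property $32,700.
Stacking rule: sum of all bases. $93,100 + $32,700 = $125,800.
Defendant has an active warrant in another jurisdiction (+30%): $125,800 × 1.3 = $163,540.
Prior failure to appear (+10%): $163,540 × 1.1 = $179,894.
$179,894 is at or above the $8,500 minimum.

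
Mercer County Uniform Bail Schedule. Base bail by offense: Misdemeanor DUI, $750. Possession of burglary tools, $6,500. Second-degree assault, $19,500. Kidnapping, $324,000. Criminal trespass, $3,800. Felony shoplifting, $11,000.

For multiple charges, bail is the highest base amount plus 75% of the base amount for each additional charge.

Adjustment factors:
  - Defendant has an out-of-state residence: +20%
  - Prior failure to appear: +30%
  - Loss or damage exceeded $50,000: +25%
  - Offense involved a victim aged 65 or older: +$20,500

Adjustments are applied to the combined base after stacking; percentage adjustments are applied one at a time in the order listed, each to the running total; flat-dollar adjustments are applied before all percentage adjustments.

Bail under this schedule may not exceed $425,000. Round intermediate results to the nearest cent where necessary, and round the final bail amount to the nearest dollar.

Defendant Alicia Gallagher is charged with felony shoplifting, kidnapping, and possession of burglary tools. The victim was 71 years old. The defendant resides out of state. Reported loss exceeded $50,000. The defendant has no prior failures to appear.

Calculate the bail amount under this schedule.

Base amounts from the schedule: felony shoplifting $11,000; kidnapping $324,000; possession of burglary tools $6,500.
Stacking rule: highest base plus 75% of each additional charge. Highest is kidnapping at $324,000. Additional: $11,000 × 75% = $8,250; $6,500 × 75% = $4,875. Combined base = $324,000 + $13,125 = $337,125.
Offense involved a victim aged 65 or older (+$20,500 flat): $337,125 + $20,500 = $357,625.
Defendant has an out-of-state residence (+20%): $357,625 × 1.2 = $429,150.
Loss or damage exceeded $50,000 (+25%): $429,150 × 1.25 = $536,437.50.
Result $536,437.50 exceeds the maximum of $425,000; bail is capped at $425,000.

$425,000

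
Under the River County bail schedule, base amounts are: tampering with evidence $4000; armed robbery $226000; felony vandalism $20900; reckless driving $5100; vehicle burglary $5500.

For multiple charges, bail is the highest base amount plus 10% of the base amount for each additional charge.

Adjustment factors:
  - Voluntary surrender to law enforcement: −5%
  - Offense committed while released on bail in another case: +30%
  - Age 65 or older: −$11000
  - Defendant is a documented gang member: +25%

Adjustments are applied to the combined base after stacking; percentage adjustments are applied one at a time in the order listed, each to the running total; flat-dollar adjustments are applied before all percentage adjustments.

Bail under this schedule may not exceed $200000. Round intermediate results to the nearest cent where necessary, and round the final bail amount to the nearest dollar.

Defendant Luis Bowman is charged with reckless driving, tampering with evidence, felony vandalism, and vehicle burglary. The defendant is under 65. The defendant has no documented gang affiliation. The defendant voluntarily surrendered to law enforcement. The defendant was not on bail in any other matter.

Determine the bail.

$21242

Base amounts from the schedule: reckless driving $5100; tampering with evidence $4000; felony vandalism $20900; vehicle burglary $5500.
Stacking rule: highest base plus 10% of each additional charge. Highest is felony vandalism at $20900. Additional: $5100 × 10% = $510; $4000 × 10% = $400; $5500 × 10% = $550. Combined base = $20900 + $1460 = $22360.
Voluntary surrender to law enforcement (−5%): $22360 × 0.95 = $21242.
$21242 is within the $200000 maximum.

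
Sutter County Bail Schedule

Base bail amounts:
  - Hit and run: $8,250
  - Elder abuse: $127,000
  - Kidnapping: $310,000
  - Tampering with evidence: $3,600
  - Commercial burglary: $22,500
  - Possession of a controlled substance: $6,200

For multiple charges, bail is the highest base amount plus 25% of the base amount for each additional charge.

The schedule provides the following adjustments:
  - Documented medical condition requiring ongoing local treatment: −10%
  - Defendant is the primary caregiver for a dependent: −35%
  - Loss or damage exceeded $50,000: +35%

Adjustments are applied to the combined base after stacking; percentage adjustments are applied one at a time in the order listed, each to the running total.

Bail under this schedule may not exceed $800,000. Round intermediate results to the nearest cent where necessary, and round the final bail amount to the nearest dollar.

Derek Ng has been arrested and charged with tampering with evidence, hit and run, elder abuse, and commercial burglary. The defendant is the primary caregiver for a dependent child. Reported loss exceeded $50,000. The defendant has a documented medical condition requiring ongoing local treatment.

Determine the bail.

Base amounts from the schedule: tampering with evidence $3,600; hit and run $8,250; elder abuse $127,000; commercial burglary $22,500.
Stacking rule: highest base plus 25% of each additional charge. Highest is elder abuse at $127,000. Additional: $3,600 × 25% = $900; $8,250 × 25% = $2,062.50; $22,500 × 25% = $5,625. Combined base = $127,000 + $8,587.50 = $135,587.50.
Documented medical condition requiring ongoing local treatment (−10%): $135,587.50 × 0.9 = $122,028.75.
Defendant is the primary caregiver for a dependent (−35%): $122,028.75 × 0.65 = $79,318.69.
Loss or damage exceeded $50,000 (+35%): $79,318.69 × 1.35 = $107,080.23.
$107,080.23 is within the $800,000 maximum.
Rounded to the nearest dollar: $107,080.

$107,080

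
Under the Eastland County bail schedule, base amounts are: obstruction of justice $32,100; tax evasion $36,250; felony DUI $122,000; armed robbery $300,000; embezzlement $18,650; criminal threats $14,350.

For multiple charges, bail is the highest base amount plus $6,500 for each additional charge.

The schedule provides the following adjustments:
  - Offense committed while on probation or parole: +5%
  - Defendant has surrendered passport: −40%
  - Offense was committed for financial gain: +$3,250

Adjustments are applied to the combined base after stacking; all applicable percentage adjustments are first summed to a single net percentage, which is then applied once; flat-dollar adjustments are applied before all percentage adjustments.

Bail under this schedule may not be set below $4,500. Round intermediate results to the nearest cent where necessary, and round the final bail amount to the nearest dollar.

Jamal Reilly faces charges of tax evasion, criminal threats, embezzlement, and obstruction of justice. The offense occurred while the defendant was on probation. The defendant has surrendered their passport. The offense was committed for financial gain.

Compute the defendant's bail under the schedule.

$38,350

Base amounts from the schedule: tax evasion $36,250; criminal threats $14,350; embezzlement $18,650; obstruction of justice $32,100.
Stacking rule: highest base plus $6,500 per additional charge. Highest is tax evasion at $36,250; 3 additional charges → +$19,500. Combined base = $55,750.
Offense was committed for financial gain (+$3,250 flat): $55,750 + $3,250 = $59,000.
Net percentage adjustment: +5% −40% = −35%. $59,000 × 0.65 = $38,350.
$38,350 is at or above the $4,500 minimum.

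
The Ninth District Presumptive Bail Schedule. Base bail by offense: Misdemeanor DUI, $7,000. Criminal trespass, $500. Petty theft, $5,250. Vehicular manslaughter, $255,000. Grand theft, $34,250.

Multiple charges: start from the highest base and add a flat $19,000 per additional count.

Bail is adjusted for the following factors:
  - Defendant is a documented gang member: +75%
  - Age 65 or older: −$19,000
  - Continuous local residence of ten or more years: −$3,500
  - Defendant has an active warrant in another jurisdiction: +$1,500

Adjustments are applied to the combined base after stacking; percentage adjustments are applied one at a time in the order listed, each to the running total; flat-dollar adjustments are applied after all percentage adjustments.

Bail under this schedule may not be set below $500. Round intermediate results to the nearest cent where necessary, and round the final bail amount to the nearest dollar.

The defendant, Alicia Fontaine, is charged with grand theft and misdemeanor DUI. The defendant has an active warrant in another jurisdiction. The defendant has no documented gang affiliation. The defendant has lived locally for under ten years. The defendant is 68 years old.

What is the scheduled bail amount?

Base amounts from the schedule: grand theft $34,250; misdemeanor DUI $7,000.
Stacking rule: highest base plus $19,000 per additional charge. Highest is grand theft at $34,250; 1 additional charge → +$19,000. Combined base = $53,250.
Age 65 or older (−$19,000 flat): $53,250 − $19,000 = $34,250.
Defendant has an active warrant in another jurisdiction (+$1,500 flat): $34,250 + $1,500 = $35,750.
$35,750 is at or above the $500 minimum.

$35,750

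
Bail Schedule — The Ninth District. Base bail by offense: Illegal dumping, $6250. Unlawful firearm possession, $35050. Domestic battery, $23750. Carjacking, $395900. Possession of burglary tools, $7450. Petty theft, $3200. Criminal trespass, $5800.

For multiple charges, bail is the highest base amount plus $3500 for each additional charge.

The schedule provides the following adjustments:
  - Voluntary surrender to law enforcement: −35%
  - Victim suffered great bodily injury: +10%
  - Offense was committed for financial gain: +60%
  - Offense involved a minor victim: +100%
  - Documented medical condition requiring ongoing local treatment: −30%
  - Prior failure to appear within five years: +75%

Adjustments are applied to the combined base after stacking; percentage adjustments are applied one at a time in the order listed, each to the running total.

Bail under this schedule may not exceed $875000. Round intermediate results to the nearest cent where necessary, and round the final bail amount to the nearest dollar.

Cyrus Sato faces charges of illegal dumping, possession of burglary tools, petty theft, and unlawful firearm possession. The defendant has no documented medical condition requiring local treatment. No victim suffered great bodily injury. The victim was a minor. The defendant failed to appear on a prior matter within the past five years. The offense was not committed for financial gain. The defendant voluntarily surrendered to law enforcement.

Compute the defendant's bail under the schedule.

Base amounts from the schedule: illegal dumping $6250; possession of burglary tools $7450; petty theft $3200; unlawful firearm possession $35050.
Stacking rule: highest base plus $3500 per additional charge. Highest is unlawful firearm possession at $35050; 3 additional charges → +$10500. Combined base = $45550.
Voluntary surrender to law enforcement (−35%): $45550 × 0.65 = $29607.50.
Offense involved a minor victim (+100%): $29607.50 × 2 = $59215.
Prior failure to appear within five years (+75%): $59215 × 1.75 = $103626.25.
$103626.25 is within the $875000 maximum.
Rounded to the nearest dollar: $103626.

$103626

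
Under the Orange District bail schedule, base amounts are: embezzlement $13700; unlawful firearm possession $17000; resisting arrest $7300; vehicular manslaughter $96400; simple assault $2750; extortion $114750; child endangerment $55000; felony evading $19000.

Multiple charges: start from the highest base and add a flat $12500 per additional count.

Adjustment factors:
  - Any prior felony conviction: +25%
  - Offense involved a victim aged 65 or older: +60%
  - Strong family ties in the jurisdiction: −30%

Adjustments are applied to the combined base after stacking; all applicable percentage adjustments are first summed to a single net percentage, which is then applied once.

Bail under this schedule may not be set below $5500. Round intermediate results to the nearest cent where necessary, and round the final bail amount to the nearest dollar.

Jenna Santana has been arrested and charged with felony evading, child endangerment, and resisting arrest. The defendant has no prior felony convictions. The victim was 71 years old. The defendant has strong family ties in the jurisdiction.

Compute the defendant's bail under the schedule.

Base amounts from the schedule: felony evading $19000; child endangerment $55000; resisting arrest $7300.
Stacking rule: highest base plus $12500 per additional charge. Highest is child endangerment at $55000; 2 additional charges → +$25000. Combined base = $80000.
Net percentage adjustment: +60% −30% = +30%. $80000 × 1.3 = $104000.
$104000 is at or above the $5500 minimum.

$104000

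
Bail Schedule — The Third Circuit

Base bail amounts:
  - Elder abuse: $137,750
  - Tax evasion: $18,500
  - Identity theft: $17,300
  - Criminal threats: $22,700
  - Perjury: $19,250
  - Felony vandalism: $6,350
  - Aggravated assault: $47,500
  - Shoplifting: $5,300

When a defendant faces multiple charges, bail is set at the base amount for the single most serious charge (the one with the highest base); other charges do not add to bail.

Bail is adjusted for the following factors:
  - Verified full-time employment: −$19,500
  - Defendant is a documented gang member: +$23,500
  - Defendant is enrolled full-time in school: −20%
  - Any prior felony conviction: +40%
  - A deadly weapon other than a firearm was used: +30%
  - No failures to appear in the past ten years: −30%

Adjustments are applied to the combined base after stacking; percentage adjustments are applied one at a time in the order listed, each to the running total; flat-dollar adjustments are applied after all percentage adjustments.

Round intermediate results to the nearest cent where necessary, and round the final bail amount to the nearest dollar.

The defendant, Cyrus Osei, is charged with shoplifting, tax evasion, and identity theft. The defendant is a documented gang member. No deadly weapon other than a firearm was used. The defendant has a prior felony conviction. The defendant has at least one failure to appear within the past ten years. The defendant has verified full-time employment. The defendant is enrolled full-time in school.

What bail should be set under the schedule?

$24,720

Base amounts from the schedule: shoplifting $5,300; tax evasion $18,500; identity theft $17,300.
Stacking rule: use the highest base only. Highest is tax evasion at $18,500. Combined base = $18,500.
Defendant is enrolled full-time in school (−20%): $18,500 × 0.8 = $14,800.
Any prior felony conviction (+40%): $14,800 × 1.4 = $20,720.
Verified full-time employment (−$19,500 flat): $20,720 − $19,500 = $1,220.
Defendant is a documented gang member (+$23,500 flat): $1,220 + $23,500 = $24,720.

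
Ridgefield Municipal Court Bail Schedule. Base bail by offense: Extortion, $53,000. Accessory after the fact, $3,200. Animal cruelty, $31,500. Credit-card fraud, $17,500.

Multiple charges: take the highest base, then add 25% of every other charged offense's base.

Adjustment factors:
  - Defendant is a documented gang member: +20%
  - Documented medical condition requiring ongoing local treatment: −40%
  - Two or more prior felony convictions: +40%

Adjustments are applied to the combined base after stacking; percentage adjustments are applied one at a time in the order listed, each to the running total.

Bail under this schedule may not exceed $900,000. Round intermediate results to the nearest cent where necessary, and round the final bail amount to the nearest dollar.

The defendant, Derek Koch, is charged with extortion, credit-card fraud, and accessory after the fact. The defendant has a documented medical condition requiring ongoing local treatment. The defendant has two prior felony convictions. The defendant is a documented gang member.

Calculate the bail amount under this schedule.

Base amounts from the schedule: extortion $53,000; credit-card fraud $17,500; accessory after the fact $3,200.
Stacking rule: highest base plus 25% of each additional charge. Highest is extortion at $53,000. Additional: $17,500 × 25% = $4,375; $3,200 × 25% = $800. Combined base = $53,000 + $5,175 = $58,175.
Defendant is a documented gang member (+20%): $58,175 × 1.2 = $69,810.
Documented medical condition requiring ongoing local treatment (−40%): $69,810 × 0.6 = $41,886.
Two or more prior felony convictions (+40%): $41,886 × 1.4 = $58,640.40.
$58,640.40 is within the $900,000 maximum.
Rounded to the nearest dollar: $58,640.

$58,640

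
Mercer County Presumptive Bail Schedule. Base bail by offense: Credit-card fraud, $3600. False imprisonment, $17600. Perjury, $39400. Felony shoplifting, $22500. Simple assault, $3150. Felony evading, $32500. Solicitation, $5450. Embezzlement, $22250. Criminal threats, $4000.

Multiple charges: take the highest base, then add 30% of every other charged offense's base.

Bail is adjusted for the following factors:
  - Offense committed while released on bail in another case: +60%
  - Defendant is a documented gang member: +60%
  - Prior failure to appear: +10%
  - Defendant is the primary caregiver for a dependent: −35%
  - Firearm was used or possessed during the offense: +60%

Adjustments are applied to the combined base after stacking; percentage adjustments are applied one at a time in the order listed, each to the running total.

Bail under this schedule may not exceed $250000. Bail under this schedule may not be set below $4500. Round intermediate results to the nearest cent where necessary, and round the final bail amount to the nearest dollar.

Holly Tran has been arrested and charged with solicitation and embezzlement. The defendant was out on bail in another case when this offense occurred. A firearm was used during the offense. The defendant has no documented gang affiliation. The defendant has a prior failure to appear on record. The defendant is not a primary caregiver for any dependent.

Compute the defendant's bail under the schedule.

$67260

Base amounts from the schedule: solicitation $5450; embezzlement $22250.
Stacking rule: highest base plus 30% of each additional charge. Highest is embezzlement at $22250. Additional: $5450 × 30% = $1635. Combined base = $22250 + $1635 = $23885.
Offense committed while released on bail in another case (+60%): $23885 × 1.6 = $38216.
Prior failure to appear (+10%): $38216 × 1.1 = $42037.60.
Firearm was used or possessed during the offense (+60%): $42037.60 × 1.6 = $67260.16.
$67260.16 is within the $250000 maximum.
$67260.16 is at or above the $4500 minimum.
Rounded to the nearest dollar: $67260.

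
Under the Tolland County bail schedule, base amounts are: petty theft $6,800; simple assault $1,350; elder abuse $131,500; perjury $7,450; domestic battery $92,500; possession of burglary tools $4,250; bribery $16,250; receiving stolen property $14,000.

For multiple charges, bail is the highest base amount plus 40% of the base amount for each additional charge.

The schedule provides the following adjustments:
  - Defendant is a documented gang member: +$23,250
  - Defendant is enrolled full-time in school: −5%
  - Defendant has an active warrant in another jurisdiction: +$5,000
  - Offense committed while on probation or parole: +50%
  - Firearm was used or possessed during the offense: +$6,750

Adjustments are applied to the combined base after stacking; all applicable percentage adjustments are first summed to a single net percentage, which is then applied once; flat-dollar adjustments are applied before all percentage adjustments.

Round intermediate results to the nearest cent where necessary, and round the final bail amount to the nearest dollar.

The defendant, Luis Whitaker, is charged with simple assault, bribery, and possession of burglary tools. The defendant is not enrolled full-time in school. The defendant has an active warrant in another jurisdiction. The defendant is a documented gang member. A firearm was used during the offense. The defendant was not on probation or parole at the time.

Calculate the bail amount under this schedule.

$53,490

Base amounts from the schedule: simple assault $1,350; bribery $16,250; possession of burglary tools $4,250.
Stacking rule: highest base plus 40% of each additional charge. Highest is bribery at $16,250. Additional: $1,350 × 40% = $540; $4,250 × 40% = $1,700. Combined base = $16,250 + $2,240 = $18,490.
Defendant is a documented gang member (+$23,250 flat): $18,490 + $23,250 = $41,740.
Defendant has an active warrant in another jurisdiction (+$5,000 flat): $41,740 + $5,000 = $46,740.
Firearm was used or possessed during the offense (+$6,750 flat): $46,740 + $6,750 = $53,490.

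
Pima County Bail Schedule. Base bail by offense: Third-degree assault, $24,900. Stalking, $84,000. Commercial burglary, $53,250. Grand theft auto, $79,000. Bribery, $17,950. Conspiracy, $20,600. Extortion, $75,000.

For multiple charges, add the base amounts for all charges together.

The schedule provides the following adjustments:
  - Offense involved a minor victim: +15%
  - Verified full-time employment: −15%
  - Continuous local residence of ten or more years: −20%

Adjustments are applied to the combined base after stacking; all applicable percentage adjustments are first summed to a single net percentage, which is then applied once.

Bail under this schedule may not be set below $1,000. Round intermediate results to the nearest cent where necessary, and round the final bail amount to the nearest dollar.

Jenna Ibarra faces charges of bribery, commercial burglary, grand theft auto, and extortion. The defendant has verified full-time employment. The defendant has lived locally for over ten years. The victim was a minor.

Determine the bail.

Base amounts from the schedule: bribery $17,950; commercial burglary $53,250; grand theft auto $79,000; extortion $75,000.
Stacking rule: sum of all bases. $17,950 + $53,250 + $79,000 + $75,000 = $225,200.
Net percentage adjustment: +15% −15% −20% = −20%. $225,200 × 0.8 = $180,160.
$180,160 is at or above the $1,000 minimum.

$180,160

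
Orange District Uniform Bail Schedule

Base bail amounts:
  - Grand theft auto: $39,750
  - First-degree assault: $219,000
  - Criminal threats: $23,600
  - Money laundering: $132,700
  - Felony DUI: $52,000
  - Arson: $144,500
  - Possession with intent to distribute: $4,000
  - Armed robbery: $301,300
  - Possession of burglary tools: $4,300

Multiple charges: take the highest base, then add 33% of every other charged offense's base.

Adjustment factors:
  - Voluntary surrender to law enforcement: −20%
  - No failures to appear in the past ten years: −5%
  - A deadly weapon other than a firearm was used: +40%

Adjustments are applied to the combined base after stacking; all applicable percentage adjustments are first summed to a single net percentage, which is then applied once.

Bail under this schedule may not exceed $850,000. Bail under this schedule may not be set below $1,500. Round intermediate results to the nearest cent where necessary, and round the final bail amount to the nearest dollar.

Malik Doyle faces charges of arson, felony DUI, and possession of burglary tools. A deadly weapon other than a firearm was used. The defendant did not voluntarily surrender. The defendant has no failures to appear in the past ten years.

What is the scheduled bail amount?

$220,157

Base amounts from the schedule: arson $144,500; felony DUI $52,000; possession of burglary tools $4,300.
Stacking rule: highest base plus 33% of each additional charge. Highest is arson at $144,500. Additional: $52,000 × 33% = $17,160; $4,300 × 33% = $1,419. Combined base = $144,500 + $18,579 = $163,079.
Net percentage adjustment: −5% +40% = +35%. $163,079 × 1.35 = $220,156.65.
$220,156.65 is within the $850,000 maximum.
$220,156.65 is at or above the $1,500 minimum.
Rounded to the nearest dollar: $220,157.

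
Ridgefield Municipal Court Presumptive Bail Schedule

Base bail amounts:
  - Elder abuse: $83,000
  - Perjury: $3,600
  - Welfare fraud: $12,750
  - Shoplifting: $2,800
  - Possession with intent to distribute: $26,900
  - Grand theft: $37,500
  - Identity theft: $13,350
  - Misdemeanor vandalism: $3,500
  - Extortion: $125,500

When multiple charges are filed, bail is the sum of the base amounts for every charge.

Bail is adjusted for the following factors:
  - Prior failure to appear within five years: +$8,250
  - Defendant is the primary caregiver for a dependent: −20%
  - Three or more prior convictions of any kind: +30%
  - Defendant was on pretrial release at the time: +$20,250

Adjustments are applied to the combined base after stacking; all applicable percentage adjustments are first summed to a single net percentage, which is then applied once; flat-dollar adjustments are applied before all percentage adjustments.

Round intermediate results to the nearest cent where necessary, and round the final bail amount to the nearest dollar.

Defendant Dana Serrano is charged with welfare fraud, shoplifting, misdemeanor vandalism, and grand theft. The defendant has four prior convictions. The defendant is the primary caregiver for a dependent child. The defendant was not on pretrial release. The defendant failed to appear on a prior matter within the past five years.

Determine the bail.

$71,280

Base amounts from the schedule: welfare fraud $12,750; shoplifting $2,800; misdemeanor vandalism $3,500; grand theft $37,500.
Stacking rule: sum of all bases. $12,750 + $2,800 + $3,500 + $37,500 = $56,550.
Prior failure to appear within five years (+$8,250 flat): $56,550 + $8,250 = $64,800.
Net percentage adjustment: −20% +30% = +10%. $64,800 × 1.1 = $71,280.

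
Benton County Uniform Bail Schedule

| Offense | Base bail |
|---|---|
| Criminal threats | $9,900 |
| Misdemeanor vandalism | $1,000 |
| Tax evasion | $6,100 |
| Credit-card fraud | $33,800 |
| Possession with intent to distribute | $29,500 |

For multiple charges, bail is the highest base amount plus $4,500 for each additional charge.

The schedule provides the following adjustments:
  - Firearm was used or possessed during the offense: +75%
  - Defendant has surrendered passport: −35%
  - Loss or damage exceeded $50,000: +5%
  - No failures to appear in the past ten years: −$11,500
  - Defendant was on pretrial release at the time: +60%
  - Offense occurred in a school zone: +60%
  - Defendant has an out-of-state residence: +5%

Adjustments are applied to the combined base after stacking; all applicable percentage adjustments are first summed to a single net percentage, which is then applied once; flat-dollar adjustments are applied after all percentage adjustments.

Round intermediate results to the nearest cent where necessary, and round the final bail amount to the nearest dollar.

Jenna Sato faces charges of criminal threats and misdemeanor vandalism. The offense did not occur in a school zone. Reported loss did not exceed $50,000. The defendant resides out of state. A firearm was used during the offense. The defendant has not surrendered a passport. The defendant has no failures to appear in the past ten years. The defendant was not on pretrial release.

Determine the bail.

$14,420

Base amounts from the schedule: criminal threats $9,900; misdemeanor vandalism $1,000.
Stacking rule: highest base plus $4,500 per additional charge. Highest is criminal threats at $9,900; 1 additional charge → +$4,500. Combined base = $14,400.
Net percentage adjustment: +75% +5% = +80%. $14,400 × 1.8 = $25,920.
No failures to appear in the past ten years (−$11,500 flat): $25,920 − $11,500 = $14,420.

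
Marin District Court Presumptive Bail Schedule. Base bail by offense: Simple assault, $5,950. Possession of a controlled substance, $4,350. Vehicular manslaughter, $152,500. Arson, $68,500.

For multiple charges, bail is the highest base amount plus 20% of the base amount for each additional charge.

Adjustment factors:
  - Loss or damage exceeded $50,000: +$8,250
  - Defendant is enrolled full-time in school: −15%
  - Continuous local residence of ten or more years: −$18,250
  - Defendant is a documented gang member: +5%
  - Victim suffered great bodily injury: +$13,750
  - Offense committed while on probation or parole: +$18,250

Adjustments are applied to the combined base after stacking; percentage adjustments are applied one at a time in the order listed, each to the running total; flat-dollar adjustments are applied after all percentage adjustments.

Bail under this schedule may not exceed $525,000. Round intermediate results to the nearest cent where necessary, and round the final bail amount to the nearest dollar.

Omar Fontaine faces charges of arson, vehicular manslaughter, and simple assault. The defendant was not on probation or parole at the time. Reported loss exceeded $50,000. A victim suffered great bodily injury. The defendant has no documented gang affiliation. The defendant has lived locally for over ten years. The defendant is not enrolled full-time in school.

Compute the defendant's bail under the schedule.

Base amounts from the schedule: arson $68,500; vehicular manslaughter $152,500; simple assault $5,950.
Stacking rule: highest base plus 20% of each additional charge. Highest is vehicular manslaughter at $152,500. Additional: $68,500 × 20% = $13,700; $5,950 × 20% = $1,190. Combined base = $152,500 + $14,890 = $167,390.
Loss or damage exceeded $50,000 (+$8,250 flat): $167,390 + $8,250 = $175,640.
Continuous local residence of ten or more years (−$18,250 flat): $175,640 − $18,250 = $157,390.
Victim suffered great bodily injury (+$13,750 flat): $157,390 + $13,750 = $171,140.
$171,140 is within the $525,000 maximum.

$171,140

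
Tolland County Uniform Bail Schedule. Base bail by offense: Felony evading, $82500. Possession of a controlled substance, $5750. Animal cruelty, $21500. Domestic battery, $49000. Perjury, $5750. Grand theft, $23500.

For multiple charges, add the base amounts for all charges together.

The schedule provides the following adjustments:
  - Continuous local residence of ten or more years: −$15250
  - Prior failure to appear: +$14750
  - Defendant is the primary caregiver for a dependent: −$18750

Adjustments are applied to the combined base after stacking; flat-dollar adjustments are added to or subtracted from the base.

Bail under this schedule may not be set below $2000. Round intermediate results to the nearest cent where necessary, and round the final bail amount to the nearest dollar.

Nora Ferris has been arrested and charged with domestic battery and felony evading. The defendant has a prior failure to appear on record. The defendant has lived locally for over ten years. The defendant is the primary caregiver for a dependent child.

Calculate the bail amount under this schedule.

$112250

Base amounts from the schedule: domestic battery $49000; felony evading $82500.
Stacking rule: sum of all bases. $49000 + $82500 = $131500.
Continuous local residence of ten or more years (−$15250 flat): $131500 − $15250 = $116250.
Prior failure to appear (+$14750 flat): $116250 + $14750 = $131000.
Defendant is the primary caregiver for a dependent (−$18750 flat): $131000 − $18750 = $112250.
$112250 is at or above the $2000 minimum.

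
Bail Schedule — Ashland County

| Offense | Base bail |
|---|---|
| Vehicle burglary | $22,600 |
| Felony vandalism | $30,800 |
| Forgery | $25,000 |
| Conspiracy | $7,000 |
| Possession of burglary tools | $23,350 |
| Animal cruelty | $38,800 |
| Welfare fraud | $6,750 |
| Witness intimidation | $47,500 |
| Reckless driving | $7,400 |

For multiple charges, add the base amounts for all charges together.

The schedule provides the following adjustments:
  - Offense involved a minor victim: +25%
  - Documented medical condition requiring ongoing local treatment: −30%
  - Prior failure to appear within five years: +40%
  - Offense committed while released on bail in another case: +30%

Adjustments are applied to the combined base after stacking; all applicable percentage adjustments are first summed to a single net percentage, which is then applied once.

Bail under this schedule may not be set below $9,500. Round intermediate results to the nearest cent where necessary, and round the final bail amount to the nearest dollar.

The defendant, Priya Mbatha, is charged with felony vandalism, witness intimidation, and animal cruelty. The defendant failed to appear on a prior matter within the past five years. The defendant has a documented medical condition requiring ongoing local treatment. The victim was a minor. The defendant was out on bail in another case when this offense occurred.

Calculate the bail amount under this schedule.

Base amounts from the schedule: felony vandalism $30,800; witness intimidation $47,500; animal cruelty $38,800.
Stacking rule: sum of all bases. $30,800 + $47,500 + $38,800 = $117,100.
Net percentage adjustment: +25% −30% +40% +30% = +65%. $117,100 × 1.65 = $193,215.
$193,215 is at or above the $9,500 minimum.

$193,215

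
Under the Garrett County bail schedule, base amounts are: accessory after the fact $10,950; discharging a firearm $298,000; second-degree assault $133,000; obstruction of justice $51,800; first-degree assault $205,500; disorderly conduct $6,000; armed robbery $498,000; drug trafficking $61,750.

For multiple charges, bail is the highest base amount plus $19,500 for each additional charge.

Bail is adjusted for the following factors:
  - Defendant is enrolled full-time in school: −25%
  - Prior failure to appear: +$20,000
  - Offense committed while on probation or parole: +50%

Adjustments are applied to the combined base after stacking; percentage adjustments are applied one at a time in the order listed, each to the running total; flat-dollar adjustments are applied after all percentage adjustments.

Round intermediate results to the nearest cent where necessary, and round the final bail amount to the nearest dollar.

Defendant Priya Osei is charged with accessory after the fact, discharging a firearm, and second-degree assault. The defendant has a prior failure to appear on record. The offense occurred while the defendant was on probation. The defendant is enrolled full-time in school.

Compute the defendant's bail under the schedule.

$399,125

Base amounts from the schedule: accessory after the fact $10,950; discharging a firearm $298,000; second-degree assault $133,000.
Stacking rule: highest base plus $19,500 per additional charge. Highest is discharging a firearm at $298,000; 2 additional charges → +$39,000. Combined base = $337,000.
Defendant is enrolled full-time in school (−25%): $337,000 × 0.75 = $252,750.
Offense committed while on probation or parole (+50%): $252,750 × 1.5 = $379,125.
Prior failure to appear (+$20,000 flat): $379,125 + $20,000 = $399,125.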